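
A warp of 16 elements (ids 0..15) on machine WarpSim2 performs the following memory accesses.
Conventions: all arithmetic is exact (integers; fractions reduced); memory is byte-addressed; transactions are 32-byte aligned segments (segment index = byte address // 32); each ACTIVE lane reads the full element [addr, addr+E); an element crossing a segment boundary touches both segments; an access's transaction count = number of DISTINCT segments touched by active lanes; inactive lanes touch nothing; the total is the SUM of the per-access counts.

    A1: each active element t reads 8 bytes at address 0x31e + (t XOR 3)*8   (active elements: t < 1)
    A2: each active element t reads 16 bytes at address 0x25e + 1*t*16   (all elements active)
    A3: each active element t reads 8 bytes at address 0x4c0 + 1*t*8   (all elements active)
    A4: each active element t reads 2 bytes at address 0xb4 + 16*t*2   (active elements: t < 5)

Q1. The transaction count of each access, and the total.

A1: 1 transaction
A2: 9 transactions
A3: 4 transactions
A4: 5 transactions

Answer: 1,9,4,5; total 19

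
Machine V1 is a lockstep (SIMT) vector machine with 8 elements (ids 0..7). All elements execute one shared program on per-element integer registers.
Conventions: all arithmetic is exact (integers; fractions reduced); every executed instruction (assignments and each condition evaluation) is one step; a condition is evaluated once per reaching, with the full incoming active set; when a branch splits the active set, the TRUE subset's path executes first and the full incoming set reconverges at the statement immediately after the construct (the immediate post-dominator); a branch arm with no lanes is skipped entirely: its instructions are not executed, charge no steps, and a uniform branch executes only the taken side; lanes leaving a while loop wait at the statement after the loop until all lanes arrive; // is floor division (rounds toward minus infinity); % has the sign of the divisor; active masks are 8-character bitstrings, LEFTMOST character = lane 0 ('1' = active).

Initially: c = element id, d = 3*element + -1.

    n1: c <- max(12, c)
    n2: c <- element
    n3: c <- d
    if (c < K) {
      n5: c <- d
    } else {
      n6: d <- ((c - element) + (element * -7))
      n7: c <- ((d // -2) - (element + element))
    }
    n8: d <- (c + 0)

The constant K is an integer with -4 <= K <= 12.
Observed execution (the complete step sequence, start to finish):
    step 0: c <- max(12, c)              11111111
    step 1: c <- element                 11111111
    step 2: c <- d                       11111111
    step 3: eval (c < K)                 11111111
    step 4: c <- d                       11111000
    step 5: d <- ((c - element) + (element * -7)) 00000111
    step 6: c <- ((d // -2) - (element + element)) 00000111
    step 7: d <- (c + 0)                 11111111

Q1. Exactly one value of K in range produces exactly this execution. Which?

Answer: K = 12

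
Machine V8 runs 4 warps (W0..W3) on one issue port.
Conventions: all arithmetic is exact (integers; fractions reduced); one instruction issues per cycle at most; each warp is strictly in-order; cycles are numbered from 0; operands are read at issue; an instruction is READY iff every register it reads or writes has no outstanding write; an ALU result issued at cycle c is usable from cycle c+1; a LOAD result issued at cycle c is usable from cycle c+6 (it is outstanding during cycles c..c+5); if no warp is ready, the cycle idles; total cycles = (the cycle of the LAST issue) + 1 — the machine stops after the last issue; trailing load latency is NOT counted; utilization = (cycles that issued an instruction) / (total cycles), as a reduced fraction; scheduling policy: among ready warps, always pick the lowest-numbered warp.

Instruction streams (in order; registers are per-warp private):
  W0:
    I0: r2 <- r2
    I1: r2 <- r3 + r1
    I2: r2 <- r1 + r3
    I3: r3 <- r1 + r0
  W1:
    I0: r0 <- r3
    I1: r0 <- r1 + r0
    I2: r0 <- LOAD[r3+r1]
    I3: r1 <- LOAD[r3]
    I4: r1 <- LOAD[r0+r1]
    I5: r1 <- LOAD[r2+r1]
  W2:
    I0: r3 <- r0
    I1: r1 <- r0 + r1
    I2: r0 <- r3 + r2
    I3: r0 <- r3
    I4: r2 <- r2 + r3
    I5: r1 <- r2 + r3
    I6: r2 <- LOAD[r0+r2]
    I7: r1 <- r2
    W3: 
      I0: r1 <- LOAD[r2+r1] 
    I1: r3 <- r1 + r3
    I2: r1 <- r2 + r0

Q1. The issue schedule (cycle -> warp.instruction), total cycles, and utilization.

cycle 0: W0.I0
cycle 1: W0.I1
cycle 2: W0.I2
cycle 3: W0.I3
cycle 4: W1.I0
cycle 5: W1.I1
cycle 6: W1.I2
cycle 7: W1.I3
cycle 8: W2.I0
cycle 9: W2.I1
cycle 10: W2.I2
cycle 11: W2.I3
cycle 12: W2.I4
cycle 13: W1.I4
cycle 14: W2.I5
cycle 15: W2.I6
cycle 16: W3.I0
cycle 17: idle
cycle 18: idle
cycle 19: W1.I5
cycle 20: idle
cycle 21: W2.I7
cycle 22: W3.I1
cycle 23: W3.I2

Answer: 24 cycles, utilization 7/8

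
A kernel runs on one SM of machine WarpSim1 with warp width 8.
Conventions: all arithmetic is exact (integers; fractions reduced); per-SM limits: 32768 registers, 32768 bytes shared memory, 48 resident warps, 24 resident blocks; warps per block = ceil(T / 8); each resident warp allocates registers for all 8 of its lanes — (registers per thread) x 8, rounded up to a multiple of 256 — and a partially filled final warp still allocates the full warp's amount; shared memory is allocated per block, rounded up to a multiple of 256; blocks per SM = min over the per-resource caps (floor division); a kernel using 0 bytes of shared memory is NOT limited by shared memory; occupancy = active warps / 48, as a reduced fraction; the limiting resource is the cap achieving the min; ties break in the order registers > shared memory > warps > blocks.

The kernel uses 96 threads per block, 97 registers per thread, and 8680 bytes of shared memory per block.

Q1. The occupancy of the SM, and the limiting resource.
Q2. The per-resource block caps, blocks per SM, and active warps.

Answer: occupancy 1/2, limited by registers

registers: 2 blocks
shared memory: 3 blocks
warps: 4 blocks
blocks: 24 blocks

Answer: 2 blocks, 24 active warps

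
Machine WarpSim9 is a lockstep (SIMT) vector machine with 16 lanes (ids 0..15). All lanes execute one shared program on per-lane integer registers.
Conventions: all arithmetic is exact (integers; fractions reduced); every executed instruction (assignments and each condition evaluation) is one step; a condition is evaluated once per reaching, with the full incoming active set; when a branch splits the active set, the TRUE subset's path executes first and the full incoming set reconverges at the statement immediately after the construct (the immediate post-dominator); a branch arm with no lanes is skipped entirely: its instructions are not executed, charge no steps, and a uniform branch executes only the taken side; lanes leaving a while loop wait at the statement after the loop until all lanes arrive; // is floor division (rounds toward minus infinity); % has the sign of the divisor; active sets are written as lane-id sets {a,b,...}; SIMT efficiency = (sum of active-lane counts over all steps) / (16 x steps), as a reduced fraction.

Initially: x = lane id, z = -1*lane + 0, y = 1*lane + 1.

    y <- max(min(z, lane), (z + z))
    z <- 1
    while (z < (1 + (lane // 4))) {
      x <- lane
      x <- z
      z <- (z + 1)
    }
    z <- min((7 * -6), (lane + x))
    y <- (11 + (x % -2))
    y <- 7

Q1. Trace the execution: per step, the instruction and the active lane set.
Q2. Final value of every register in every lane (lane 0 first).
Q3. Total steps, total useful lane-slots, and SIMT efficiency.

step 0: y <- max(min(z, lane), (z + z)) {0,1,2,3,4,5,6,7,8,9,10,11,12,13,14,15}
step 1: z <- 1                       {0,1,2,3,4,5,6,7,8,9,10,11,12,13,14,15}
step 2: eval (z < (1 + (lane // 4))) {0,1,2,3,4,5,6,7,8,9,10,11,12,13,14,15}
step 3: x <- lane                    {4,5,6,7,8,9,10,11,12,13,14,15}
step 4: x <- z                       {4,5,6,7,8,9,10,11,12,13,14,15}
step 5: z <- (z + 1)                 {4,5,6,7,8,9,10,11,12,13,14,15}
step 6: eval (z < (1 + (lane // 4))) {4,5,6,7,8,9,10,11,12,13,14,15}
step 7: x <- lane                    {8,9,10,11,12,13,14,15}
step 8: x <- z                       {8,9,10,11,12,13,14,15}
step 9: z <- (z + 1)                 {8,9,10,11,12,13,14,15}
step 10: eval (z < (1 + (lane // 4))) {8,9,10,11,12,13,14,15}
step 11: x <- lane                    {12,13,14,15}
step 12: x <- z                       {12,13,14,15}
step 13: z <- (z + 1)                 {12,13,14,15}
step 14: eval (z < (1 + (lane // 4))) {12,13,14,15}
step 15: z <- min((7 * -6), (lane + x)) {0,1,2,3,4,5,6,7,8,9,10,11,12,13,14,15}
step 16: y <- (11 + (x % -2))         {0,1,2,3,4,5,6,7,8,9,10,11,12,13,14,15}
step 17: y <- 7                       {0,1,2,3,4,5,6,7,8,9,10,11,12,13,14,15}

Answer: 18 steps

x: 0,1,2,3,1,1,1,1,2,2,2,2,3,3,3,3
z: -42,-42,-42,-42,-42,-42,-42,-42,-42,-42,-42,-42,-42,-42,-42,-42
y: 7,7,7,7,7,7,7,7,7,7,7,7,7,7,7,7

steps = 18; useful = 192; efficiency = 192/288 = 2/3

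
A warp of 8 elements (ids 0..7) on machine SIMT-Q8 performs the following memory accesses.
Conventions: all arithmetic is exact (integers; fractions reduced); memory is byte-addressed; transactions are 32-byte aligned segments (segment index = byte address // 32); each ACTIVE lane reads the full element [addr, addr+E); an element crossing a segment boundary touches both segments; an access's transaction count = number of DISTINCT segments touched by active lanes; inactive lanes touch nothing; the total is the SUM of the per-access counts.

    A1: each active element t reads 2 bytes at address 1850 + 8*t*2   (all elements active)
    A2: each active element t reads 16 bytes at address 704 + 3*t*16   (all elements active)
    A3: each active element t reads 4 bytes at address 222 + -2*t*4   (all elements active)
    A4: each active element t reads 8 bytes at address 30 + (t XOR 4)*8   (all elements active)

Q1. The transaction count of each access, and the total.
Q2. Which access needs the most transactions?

A1: 5 transactions
A2: 8 transactions
A3: 3 transactions
A4: 3 transactions

Answer: 5,8,3,3; total 19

Answer: A2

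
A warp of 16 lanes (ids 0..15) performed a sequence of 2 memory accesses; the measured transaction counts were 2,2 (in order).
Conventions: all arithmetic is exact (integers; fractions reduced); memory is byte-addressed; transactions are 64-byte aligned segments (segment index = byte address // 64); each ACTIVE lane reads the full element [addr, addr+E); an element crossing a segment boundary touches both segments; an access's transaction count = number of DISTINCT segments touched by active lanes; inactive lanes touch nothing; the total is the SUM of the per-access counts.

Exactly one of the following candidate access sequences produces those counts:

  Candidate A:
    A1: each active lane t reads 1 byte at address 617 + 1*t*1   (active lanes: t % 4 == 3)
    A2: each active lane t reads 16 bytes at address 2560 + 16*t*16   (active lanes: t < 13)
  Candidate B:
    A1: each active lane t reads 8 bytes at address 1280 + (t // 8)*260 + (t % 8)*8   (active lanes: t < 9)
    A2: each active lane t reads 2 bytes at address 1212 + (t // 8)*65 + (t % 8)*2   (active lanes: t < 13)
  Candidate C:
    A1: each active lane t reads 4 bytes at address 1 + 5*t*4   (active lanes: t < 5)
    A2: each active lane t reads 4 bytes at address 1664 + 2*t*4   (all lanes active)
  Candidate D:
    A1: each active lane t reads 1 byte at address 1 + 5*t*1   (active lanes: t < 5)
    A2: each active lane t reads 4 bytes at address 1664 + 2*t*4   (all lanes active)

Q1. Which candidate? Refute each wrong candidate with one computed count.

A: A1 gives 1 transaction, not 2
B: A2 gives 3 transactions, not 2
D: A1 gives 1 transaction, not 2
C: all counts match (2,2)

Answer: C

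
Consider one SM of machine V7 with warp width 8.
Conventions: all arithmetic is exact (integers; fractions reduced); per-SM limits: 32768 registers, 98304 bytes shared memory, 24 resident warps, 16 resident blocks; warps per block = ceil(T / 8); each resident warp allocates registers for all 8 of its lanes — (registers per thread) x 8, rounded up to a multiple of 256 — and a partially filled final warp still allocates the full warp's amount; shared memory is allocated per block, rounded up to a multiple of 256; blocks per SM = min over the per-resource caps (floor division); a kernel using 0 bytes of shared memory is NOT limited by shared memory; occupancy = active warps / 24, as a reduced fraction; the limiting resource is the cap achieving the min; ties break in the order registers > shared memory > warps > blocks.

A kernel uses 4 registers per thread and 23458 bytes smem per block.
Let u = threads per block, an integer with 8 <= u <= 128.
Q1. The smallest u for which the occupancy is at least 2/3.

Answer: u = 25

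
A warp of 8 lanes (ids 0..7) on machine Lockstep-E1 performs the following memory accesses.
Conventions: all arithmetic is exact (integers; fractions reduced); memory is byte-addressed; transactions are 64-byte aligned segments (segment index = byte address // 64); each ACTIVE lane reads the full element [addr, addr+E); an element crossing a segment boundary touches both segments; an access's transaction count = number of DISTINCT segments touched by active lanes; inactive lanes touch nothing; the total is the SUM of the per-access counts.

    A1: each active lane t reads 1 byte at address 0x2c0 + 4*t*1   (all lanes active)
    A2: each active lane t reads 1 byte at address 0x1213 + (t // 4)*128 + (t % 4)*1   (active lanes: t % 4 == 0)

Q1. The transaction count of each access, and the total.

A1: 1 transaction
A2: 2 transactions

Answer: 1,2; total 3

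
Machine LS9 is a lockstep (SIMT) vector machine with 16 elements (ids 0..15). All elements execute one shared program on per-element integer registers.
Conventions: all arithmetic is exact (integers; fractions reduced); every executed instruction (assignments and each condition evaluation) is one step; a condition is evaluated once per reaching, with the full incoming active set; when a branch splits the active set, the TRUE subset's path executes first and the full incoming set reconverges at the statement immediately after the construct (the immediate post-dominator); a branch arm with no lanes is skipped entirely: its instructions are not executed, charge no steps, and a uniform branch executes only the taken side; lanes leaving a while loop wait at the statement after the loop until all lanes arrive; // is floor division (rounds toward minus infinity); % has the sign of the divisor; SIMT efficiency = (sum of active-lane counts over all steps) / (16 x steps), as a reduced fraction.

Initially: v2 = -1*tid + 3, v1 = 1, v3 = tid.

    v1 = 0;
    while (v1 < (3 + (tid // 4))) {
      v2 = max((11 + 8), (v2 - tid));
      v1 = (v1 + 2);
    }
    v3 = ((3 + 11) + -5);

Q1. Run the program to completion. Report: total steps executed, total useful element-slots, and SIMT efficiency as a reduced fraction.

Answer: 12 steps, 168 useful, 7/8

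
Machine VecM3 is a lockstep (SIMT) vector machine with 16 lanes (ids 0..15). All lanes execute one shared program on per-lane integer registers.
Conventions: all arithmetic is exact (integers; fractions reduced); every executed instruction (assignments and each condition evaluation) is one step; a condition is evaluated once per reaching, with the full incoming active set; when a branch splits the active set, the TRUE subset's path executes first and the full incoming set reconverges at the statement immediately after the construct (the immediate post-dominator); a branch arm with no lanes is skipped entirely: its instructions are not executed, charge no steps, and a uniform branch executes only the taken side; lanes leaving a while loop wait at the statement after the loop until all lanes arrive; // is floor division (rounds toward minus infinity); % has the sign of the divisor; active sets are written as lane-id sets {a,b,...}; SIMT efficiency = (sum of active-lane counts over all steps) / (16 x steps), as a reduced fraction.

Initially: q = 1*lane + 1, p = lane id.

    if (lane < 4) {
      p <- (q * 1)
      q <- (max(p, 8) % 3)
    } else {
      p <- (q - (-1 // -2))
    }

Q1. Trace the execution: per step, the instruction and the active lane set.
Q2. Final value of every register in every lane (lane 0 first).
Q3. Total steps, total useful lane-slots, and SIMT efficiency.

step 0: eval (lane < 4)              {0,1,2,3,4,5,6,7,8,9,10,11,12,13,14,15}
step 1: p <- (q * 1)                 {0,1,2,3}
step 2: q <- (max(p, 8) % 3)         {0,1,2,3}
step 3: p <- (q - (-1 // -2))        {4,5,6,7,8,9,10,11,12,13,14,15}

Answer: 4 steps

q: 2,2,2,2,5,6,7,8,9,10,11,12,13,14,15,16
p: 1,2,3,4,5,6,7,8,9,10,11,12,13,14,15,16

steps = 4; useful = 36; efficiency = 36/64 = 9/16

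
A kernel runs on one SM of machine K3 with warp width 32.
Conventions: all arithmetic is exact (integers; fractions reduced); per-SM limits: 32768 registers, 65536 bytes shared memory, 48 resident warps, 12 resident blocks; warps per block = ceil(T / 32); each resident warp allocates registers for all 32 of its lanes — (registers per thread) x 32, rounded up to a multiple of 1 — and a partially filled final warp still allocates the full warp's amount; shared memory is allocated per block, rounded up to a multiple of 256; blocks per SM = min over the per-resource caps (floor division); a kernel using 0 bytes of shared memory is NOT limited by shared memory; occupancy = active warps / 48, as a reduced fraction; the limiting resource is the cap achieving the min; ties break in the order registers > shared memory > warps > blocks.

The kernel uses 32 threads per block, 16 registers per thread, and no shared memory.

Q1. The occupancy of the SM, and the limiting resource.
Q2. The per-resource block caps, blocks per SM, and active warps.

Answer: occupancy 1/4, limited by blocks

registers: 64 blocks
shared memory: no limit (kernel uses none)
warps: 48 blocks
blocks: 12 blocks

Answer: 12 blocks, 12 active warps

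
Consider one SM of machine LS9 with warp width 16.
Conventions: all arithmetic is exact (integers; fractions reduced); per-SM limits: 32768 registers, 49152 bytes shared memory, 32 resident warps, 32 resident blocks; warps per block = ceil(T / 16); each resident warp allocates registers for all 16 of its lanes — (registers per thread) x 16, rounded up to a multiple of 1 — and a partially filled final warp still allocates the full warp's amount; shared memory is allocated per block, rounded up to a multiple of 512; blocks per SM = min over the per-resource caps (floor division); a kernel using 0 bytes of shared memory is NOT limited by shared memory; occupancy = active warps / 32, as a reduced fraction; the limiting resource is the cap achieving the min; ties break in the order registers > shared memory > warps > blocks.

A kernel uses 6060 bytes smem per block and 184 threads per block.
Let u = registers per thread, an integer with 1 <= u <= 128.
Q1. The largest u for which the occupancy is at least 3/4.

Answer: u = 85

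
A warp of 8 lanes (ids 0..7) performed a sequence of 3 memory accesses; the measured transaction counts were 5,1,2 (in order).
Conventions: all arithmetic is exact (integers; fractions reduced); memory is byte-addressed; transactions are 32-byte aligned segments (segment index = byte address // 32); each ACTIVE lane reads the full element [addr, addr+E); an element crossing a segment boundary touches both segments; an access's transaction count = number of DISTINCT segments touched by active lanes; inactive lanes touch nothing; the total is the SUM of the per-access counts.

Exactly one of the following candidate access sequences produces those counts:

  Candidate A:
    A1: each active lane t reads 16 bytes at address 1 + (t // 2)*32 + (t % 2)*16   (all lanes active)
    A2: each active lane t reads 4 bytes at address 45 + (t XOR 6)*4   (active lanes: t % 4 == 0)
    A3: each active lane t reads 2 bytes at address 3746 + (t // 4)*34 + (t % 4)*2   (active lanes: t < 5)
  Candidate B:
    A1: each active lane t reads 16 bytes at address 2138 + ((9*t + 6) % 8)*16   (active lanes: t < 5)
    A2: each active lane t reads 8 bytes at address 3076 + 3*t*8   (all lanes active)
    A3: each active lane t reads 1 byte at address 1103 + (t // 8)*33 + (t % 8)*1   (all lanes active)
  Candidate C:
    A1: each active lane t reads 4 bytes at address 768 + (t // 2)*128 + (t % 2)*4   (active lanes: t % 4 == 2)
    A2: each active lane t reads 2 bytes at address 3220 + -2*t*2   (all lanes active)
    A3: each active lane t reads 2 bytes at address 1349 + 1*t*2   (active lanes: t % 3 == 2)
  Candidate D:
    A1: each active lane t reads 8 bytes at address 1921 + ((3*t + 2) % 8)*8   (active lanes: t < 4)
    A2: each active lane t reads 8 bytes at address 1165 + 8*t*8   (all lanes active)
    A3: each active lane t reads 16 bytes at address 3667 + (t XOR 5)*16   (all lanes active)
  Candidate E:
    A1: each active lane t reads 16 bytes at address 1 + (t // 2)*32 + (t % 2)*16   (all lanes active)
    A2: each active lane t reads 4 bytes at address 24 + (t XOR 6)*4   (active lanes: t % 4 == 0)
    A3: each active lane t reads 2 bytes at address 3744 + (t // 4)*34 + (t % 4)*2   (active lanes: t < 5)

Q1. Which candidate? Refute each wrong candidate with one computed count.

A: A2 gives 2 transactions, not 1
B: A2 gives 6 transactions, not 1
C: A1 gives 2 transactions, not 5
D: A1 gives 2 transactions, not 5
E: all counts match (5,1,2)

Answer: E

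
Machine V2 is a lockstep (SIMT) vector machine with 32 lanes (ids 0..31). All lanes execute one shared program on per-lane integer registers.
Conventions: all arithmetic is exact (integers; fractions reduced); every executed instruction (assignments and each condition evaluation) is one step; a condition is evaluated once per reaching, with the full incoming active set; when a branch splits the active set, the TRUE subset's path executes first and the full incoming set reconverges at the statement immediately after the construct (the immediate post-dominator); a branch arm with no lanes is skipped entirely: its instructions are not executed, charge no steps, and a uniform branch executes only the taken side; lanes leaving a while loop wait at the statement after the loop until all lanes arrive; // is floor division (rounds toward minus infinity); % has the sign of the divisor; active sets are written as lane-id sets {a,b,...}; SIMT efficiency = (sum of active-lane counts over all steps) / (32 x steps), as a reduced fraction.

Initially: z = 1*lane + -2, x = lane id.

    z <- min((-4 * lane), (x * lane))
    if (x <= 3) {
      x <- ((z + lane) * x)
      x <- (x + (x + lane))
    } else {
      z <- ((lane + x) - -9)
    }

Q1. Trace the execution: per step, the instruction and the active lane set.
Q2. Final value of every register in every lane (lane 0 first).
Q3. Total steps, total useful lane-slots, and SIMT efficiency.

step 0: z <- min((-4 * lane), (x * lane)) {0,1,2,3,4,5,6,7,8,9,10,11,12,13,14,15,16,17,18,19,20,21,22,23,24,25,26,27,28,29,30,31}
step 1: eval (x <= 3)                {0,1,2,3,4,5,6,7,8,9,10,11,12,13,14,15,16,17,18,19,20,21,22,23,24,25,26,27,28,29,30,31}
step 2: x <- ((z + lane) * x)        {0,1,2,3}
step 3: x <- (x + (x + lane))        {0,1,2,3}
step 4: z <- ((lane + x) - -9)       {4,5,6,7,8,9,10,11,12,13,14,15,16,17,18,19,20,21,22,23,24,25,26,27,28,29,30,31}

Answer: 5 steps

z: 0,-4,-8,-12,17,19,21,23,25,27,29,31,33,35,37,39,41,43,45,47,49,51,53,55,57,59,61,63,65,67,69,71
x: 0,-5,-22,-51,4,5,6,7,8,9,10,11,12,13,14,15,16,17,18,19,20,21,22,23,24,25,26,27,28,29,30,31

steps = 5; useful = 100; efficiency = 100/160 = 5/8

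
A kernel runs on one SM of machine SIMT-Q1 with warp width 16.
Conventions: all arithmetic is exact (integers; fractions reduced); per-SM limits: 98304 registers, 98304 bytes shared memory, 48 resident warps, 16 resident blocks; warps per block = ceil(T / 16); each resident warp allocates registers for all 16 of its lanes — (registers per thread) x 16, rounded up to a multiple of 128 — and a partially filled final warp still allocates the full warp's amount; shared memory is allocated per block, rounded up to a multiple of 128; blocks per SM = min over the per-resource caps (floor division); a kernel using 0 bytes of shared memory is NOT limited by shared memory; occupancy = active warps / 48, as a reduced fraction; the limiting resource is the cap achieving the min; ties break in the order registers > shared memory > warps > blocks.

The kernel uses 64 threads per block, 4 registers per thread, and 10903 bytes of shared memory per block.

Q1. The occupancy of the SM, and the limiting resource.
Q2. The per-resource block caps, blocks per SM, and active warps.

Answer: occupancy 2/3, limited by shared memory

registers: 192 blocks
shared memory: 8 blocks
warps: 12 blocks
blocks: 16 blocks

Answer: 8 blocks, 32 active warps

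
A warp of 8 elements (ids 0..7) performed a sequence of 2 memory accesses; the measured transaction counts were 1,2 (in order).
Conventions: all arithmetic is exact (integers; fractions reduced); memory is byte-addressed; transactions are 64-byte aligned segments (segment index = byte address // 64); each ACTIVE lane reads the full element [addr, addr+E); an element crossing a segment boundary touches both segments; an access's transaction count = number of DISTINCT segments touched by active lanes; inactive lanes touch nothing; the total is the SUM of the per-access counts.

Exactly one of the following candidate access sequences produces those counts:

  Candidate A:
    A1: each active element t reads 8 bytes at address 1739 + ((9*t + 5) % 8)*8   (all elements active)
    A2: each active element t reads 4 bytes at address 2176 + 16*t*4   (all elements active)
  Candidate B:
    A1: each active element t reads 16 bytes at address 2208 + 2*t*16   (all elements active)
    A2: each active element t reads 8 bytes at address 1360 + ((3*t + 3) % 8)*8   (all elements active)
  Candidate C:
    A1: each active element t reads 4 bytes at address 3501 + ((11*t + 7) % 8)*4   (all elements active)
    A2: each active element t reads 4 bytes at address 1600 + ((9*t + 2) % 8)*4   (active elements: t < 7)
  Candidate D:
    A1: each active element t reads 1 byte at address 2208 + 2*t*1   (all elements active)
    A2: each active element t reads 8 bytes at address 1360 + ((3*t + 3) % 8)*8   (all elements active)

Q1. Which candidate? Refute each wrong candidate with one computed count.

A: A1 gives 2 transactions, not 1
B: A1 gives 5 transactions, not 1
C: A1 gives 2 transactions, not 1
D: all counts match (1,2)

Answer: D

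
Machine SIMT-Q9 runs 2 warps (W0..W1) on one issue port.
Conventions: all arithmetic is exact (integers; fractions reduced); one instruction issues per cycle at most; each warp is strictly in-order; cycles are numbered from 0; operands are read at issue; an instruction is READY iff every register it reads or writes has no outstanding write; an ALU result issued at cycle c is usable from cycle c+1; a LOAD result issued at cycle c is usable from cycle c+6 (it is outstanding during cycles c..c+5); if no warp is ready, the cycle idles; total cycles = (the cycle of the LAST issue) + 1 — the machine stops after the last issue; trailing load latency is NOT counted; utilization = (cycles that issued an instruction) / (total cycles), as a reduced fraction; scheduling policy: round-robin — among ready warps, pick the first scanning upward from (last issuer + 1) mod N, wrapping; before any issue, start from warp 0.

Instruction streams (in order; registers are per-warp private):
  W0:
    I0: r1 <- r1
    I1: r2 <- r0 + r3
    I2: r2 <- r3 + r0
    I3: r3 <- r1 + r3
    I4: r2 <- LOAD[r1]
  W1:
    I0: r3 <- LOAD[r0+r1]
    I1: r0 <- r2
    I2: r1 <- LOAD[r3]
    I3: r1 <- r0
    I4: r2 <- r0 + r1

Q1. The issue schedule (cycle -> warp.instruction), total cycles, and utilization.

cycle 0: W0.I0
cycle 1: W1.I0
cycle 2: W0.I1
cycle 3: W1.I1
cycle 4: W0.I2
cycle 5: W0.I3
cycle 6: W0.I4
cycle 7: W1.I2
cycle 8: idle
cycle 9: idle
cycle 10: idle
cycle 11: idle
cycle 12: idle
cycle 13: W1.I3
cycle 14: W1.I4

Answer: 15 cycles, utilization 2/3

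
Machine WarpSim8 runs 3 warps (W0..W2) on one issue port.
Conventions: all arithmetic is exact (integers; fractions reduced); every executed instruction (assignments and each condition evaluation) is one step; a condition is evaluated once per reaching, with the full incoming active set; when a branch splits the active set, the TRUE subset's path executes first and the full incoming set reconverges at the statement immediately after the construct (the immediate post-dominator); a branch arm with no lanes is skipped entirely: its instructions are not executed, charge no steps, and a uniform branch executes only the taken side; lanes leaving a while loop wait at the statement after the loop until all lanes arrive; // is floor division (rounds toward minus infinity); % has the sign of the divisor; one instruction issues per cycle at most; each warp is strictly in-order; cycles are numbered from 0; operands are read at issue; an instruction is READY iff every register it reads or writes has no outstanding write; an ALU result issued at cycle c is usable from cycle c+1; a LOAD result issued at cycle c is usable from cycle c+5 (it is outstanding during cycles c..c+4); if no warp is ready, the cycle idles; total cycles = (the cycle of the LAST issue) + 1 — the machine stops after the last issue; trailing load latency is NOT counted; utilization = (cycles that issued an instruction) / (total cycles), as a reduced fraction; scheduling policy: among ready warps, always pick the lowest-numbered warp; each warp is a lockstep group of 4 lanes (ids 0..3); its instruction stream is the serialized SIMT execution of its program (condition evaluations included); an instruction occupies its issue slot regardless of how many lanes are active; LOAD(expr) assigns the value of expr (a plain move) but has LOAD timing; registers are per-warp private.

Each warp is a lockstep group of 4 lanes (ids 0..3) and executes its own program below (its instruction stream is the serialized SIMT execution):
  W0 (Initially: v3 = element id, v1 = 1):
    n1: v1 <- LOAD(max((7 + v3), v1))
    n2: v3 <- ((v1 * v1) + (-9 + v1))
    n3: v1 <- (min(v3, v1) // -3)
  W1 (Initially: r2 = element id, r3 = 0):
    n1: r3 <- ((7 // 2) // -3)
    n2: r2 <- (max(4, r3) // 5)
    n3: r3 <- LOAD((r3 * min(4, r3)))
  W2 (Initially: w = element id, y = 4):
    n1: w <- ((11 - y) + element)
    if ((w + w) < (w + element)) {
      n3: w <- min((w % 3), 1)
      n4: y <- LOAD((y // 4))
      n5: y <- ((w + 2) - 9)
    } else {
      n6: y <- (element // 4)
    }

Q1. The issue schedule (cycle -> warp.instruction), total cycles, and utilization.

cycle 0: W0.I0
cycle 1: W1.I0
cycle 2: W1.I1
cycle 3: W1.I2
cycle 4: W2.I0
cycle 5: W0.I1
cycle 6: W0.I2
cycle 7: W2.I1
cycle 8: W2.I2

Answer: 9 cycles, utilization 1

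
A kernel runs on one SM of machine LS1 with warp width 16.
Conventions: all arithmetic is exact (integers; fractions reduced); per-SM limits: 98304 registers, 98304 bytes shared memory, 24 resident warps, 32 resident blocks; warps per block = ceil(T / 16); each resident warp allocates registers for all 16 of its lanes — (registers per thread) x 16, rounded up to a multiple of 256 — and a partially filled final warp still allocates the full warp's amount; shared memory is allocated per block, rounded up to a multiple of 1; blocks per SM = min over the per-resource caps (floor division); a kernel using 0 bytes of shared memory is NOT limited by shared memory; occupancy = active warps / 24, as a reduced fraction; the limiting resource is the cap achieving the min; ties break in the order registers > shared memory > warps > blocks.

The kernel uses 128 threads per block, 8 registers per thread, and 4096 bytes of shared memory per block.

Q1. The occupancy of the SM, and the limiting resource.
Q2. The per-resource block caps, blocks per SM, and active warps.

Answer: occupancy 1, limited by warps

registers: 48 blocks
shared memory: 24 blocks
warps: 3 blocks
blocks: 32 blocks

Answer: 3 blocks, 24 active warps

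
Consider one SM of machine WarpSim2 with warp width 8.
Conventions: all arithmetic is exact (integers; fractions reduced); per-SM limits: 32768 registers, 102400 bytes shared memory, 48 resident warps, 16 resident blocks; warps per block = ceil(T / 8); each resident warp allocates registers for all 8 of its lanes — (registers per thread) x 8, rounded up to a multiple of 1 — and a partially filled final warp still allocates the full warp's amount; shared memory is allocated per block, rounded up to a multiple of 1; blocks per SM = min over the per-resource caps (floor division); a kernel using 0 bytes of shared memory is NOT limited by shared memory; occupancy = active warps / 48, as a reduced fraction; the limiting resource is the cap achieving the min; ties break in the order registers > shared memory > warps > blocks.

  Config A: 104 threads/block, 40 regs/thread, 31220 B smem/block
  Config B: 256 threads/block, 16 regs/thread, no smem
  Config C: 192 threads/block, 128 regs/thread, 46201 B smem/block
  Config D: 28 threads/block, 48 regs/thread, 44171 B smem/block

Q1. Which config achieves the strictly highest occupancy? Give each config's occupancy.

occupancies: A 13/16, B 2/3, C 1/2, D 1/6

Answer: A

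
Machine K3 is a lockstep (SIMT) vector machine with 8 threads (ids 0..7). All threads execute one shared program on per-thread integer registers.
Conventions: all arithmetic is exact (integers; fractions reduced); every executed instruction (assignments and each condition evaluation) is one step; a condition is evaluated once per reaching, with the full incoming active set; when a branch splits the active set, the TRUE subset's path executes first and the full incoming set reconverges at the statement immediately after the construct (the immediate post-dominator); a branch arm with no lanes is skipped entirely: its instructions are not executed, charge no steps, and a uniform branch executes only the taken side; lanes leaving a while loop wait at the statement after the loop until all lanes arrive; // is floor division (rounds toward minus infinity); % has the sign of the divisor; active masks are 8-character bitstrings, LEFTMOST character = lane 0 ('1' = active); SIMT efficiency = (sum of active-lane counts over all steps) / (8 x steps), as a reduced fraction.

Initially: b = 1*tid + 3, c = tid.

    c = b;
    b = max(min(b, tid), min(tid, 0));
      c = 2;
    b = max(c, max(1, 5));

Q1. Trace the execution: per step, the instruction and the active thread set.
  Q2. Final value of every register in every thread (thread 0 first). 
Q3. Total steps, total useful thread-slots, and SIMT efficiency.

step 0: c <- b                       11111111
step 1: b <- max(min(b, tid), min(tid, 0)) 11111111
step 2: c <- 2                       11111111
step 3: b <- max(c, max(1, 5))       11111111

Answer: 4 steps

b: 5,5,5,5,5,5,5,5
c: 2,2,2,2,2,2,2,2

steps = 4; useful = 32; efficiency = 32/32 = 1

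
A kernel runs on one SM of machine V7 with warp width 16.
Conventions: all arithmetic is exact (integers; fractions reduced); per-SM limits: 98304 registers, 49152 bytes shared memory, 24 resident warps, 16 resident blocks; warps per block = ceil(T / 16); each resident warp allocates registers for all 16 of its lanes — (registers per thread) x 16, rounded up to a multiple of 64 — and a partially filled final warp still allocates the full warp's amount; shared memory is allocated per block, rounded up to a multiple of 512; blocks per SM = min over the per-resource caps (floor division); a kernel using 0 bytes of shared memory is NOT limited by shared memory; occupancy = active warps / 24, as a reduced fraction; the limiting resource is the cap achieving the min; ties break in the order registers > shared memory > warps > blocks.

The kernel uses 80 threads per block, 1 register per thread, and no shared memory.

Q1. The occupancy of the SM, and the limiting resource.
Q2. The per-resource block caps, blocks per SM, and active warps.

Answer: occupancy 5/6, limited by warps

registers: 307 blocks
shared memory: no limit (kernel uses none)
warps: 4 blocks
blocks: 16 blocks

Answer: 4 blocks, 20 active warps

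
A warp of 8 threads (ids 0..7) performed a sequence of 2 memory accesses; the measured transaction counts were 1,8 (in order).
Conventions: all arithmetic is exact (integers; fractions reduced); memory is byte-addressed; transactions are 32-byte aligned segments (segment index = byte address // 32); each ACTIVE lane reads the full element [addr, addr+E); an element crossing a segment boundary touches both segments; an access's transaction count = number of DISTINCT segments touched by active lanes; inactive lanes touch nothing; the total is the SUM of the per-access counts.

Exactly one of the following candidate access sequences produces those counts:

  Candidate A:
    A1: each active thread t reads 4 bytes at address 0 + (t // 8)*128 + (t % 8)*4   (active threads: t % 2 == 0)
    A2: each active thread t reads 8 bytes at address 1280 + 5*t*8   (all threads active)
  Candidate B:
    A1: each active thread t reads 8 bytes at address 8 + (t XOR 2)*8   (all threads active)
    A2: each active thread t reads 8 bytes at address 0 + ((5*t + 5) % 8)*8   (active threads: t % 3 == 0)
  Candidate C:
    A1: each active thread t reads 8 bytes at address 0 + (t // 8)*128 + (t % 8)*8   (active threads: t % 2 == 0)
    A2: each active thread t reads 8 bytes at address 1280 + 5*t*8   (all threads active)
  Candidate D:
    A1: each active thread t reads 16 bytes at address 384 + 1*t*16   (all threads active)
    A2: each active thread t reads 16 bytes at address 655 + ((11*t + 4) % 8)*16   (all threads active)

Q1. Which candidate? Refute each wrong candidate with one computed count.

B: A1 gives 3 transactions, not 1
C: A1 gives 2 transactions, not 1
D: A1 gives 4 transactions, not 1
A: all counts match (1,8)

Answer: A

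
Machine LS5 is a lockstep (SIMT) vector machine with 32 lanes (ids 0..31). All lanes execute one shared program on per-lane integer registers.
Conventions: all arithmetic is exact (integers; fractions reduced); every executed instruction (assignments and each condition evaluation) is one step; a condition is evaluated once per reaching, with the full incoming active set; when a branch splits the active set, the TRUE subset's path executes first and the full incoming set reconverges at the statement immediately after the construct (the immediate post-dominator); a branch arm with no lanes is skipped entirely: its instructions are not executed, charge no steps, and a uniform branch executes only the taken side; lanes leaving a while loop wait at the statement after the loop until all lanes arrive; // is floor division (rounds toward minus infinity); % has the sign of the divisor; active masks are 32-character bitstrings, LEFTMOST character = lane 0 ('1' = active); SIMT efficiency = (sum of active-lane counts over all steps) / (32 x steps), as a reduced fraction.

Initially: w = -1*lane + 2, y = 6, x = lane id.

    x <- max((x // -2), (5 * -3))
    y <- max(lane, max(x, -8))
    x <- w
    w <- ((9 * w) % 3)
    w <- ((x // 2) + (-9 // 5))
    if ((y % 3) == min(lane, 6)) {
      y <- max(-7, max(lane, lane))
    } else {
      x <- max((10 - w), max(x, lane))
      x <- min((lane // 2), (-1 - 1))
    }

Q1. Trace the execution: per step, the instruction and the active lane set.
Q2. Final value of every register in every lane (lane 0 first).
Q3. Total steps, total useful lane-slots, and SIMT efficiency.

step 0: x <- max((x // -2), (5 * -3)) 11111111111111111111111111111111
step 1: y <- max(lane, max(x, -8))   11111111111111111111111111111111
step 2: x <- w                       11111111111111111111111111111111
step 3: w <- ((9 * w) % 3)           11111111111111111111111111111111
step 4: w <- ((x // 2) + (-9 // 5))  11111111111111111111111111111111
step 5: eval ((y % 3) == min(lane, 6)) 11111111111111111111111111111111
step 6: y <- max(-7, max(lane, lane)) 11100000000000000000000000000000
step 7: x <- max((10 - w), max(x, lane)) 00011111111111111111111111111111
step 8: x <- min((lane // 2), (-1 - 1)) 00011111111111111111111111111111

Answer: 9 steps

w: -1,-2,-2,-3,-3,-4,-4,-5,-5,-6,-6,-7,-7,-8,-8,-9,-9,-10,-10,-11,-11,-12,-12,-13,-13,-14,-14,-15,-15,-16,-16,-17
y: 0,1,2,3,4,5,6,7,8,9,10,11,12,13,14,15,16,17,18,19,20,21,22,23,24,25,26,27,28,29,30,31
x: 2,1,0,-2,-2,-2,-2,-2,-2,-2,-2,-2,-2,-2,-2,-2,-2,-2,-2,-2,-2,-2,-2,-2,-2,-2,-2,-2,-2,-2,-2,-2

steps = 9; useful = 253; efficiency = 253/288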